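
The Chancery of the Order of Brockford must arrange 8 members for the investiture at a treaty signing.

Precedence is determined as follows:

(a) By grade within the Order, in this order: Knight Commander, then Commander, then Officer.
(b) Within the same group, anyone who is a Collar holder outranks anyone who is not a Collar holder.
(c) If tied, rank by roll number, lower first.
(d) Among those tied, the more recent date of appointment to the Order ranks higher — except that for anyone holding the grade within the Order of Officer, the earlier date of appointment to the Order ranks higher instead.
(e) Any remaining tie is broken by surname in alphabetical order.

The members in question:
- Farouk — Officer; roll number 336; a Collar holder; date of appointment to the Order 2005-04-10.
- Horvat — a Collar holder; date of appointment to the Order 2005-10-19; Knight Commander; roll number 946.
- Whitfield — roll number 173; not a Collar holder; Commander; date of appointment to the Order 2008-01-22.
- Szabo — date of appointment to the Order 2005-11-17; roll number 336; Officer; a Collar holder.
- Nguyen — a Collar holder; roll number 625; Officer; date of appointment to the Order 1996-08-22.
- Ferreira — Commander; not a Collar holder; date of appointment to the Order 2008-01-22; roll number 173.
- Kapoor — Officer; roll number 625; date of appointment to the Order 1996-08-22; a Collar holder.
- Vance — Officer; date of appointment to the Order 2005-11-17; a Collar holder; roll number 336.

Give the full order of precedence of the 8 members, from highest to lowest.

Horvat, Ferreira, Whitfield, Farouk, Szabo, Vance, Kapoor, Nguyen

By grade within the Order: Horvat (Knight Commander); then Ferreira and Whitfield (Commander); then Farouk, Szabo, Vance, Kapoor and Nguyen (Officer).
Ferreira and Whitfield are each not a Collar holder, so the next rule applies.
Ferreira and Whitfield both have roll number 173, so the next rule applies.
Ferreira and Whitfield both have date of appointment to the Order 2008-01-22, so the next rule applies.
Among Ferreira and Whitfield, alphabetically by surname: Ferreira before Whitfield.
Farouk, Szabo, Vance, Kapoor and Nguyen are each a Collar holder, so the next rule applies.
Among Farouk, Szabo, Vance, Kapoor and Nguyen, by roll number (lower first): Farouk, Szabo and Vance (336) before Kapoor and Nguyen (625).
Among Farouk, Szabo and Vance, by date of appointment to the Order (earlier first) (reversed rule for this group): Farouk (2005-04-10) before Szabo and Vance (2005-11-17).
Among Szabo and Vance, alphabetically by surname: Szabo before Vance.
Kapoor and Nguyen both have date of appointment to the Order 1996-08-22, so the next rule applies.
Among Kapoor and Nguyen, alphabetically by surname: Kapoor before Nguyen.
Full order: Horvat, Ferreira, Whitfield, Farouk, Szabo, Vance, Kapoor, Nguyen.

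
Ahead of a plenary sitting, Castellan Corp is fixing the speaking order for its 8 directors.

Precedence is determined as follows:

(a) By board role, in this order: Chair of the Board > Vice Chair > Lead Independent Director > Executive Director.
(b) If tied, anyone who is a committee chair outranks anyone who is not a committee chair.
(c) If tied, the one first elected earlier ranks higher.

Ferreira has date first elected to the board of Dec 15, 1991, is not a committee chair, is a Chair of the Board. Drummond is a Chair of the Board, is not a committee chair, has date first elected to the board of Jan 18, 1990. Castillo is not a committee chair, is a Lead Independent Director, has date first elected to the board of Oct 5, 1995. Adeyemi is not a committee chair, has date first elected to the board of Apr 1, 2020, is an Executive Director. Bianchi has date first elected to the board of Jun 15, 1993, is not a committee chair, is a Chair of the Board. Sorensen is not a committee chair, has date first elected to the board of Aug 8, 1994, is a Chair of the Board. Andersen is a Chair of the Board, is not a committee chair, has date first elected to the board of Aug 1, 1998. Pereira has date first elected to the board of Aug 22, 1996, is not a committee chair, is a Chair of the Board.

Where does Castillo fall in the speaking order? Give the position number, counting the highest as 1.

By board role: Drummond, Ferreira, Bianchi, Sorensen, Pereira and Andersen (Chair of the Board); then Castillo (Lead Independent Director); then Adeyemi (Executive Director).
Drummond, Ferreira, Bianchi, Sorensen, Pereira and Andersen are each not a committee chair, so the next rule applies.
Among Drummond, Ferreira, Bianchi, Sorensen, Pereira and Andersen, by date first elected to the board (earlier first): Drummond (Jan 18, 1990) before Ferreira (Dec 15, 1991) before Bianchi (Jun 15, 1993) before Sorensen (Aug 8, 1994) before Pereira (Aug 22, 1996) before Andersen (Aug 1, 1998).
Order: Drummond, Ferreira, Bianchi, Sorensen, Pereira, Andersen, Castillo, Adeyemi. So position 7.

7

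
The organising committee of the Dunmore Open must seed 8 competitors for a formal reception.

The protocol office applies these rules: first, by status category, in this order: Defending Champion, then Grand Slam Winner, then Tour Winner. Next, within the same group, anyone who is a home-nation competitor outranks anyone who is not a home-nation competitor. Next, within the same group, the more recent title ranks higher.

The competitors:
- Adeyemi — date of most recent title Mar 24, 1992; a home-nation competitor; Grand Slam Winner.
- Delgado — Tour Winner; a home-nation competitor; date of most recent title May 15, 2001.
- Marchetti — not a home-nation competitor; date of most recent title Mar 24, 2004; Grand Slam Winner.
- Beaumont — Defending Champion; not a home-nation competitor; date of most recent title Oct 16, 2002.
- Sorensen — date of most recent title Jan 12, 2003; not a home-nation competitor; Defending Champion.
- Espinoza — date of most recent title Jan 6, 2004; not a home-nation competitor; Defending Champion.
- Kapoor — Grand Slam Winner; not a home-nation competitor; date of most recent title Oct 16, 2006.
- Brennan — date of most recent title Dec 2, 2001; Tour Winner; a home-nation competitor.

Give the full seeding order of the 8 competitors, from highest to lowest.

Espinoza, Sorensen, Beaumont, Adeyemi, Kapoor, Marchetti, Brennan, Delgado

By status category: Espinoza, Sorensen and Beaumont (Defending Champion); then Adeyemi, Kapoor and Marchetti (Grand Slam Winner); then Brennan and Delgado (Tour Winner).
Espinoza, Sorensen and Beaumont are each not a home-nation competitor, so the next rule applies.
Among Espinoza, Sorensen and Beaumont, by date of most recent title (later first): Espinoza (Jan 6, 2004) before Sorensen (Jan 12, 2003) before Beaumont (Oct 16, 2002).
Among Adeyemi, Kapoor and Marchetti, a home-nation competitor before not a home-nation competitor: Adeyemi (a home-nation competitor) before Kapoor and Marchetti (not a home-nation competitor).
Among Kapoor and Marchetti, by date of most recent title (later first): Kapoor (Oct 16, 2006) before Marchetti (Mar 24, 2004).
Brennan and Delgado are each a home-nation competitor, so the next rule applies.
Among Brennan and Delgado, by date of most recent title (later first): Brennan (Dec 2, 2001) before Delgado (May 15, 2001).
Full order: Espinoza, Sorensen, Beaumont, Adeyemi, Kapoor, Marchetti, Brennan, Delgado.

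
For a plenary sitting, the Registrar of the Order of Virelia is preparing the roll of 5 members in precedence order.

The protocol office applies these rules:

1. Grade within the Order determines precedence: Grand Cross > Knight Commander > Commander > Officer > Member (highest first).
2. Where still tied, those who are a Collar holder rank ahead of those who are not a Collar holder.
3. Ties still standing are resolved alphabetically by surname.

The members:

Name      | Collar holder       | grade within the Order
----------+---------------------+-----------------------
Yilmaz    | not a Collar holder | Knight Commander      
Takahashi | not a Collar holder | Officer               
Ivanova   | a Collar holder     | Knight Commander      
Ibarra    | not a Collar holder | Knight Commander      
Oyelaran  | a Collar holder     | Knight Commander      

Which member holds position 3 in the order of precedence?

Ibarra

By grade within the Order: Ivanova, Oyelaran, Ibarra and Yilmaz (Knight Commander); then Takahashi (Officer).
Among Ivanova, Oyelaran, Ibarra and Yilmaz, a Collar holder before not a Collar holder: Ivanova and Oyelaran (a Collar holder) before Ibarra and Yilmaz (not a Collar holder).
Among Ivanova and Oyelaran, alphabetically by surname: Ivanova before Oyelaran.
Among Ibarra and Yilmaz, alphabetically by surname: Ibarra before Yilmaz.
Order: Ivanova, Oyelaran, Ibarra, Yilmaz, Takahashi.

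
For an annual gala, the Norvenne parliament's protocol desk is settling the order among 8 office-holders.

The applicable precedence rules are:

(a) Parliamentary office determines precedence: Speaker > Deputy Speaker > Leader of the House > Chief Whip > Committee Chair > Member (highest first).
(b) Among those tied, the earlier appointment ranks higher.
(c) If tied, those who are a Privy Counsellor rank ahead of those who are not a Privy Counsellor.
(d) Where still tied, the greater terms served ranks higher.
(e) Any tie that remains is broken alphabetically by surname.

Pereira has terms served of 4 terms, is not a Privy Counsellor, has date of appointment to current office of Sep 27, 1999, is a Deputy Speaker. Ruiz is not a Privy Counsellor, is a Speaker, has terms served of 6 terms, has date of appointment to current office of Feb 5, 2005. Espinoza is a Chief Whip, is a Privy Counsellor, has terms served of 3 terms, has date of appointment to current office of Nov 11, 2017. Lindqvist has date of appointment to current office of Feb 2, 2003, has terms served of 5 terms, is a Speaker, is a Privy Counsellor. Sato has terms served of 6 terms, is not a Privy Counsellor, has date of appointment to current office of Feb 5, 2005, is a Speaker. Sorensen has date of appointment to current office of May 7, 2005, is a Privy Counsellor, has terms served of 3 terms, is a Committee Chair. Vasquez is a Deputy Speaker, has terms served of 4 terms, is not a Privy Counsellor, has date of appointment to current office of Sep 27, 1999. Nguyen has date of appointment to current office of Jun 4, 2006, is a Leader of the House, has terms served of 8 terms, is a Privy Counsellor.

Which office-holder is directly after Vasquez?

Nguyen

By parliamentary office: Lindqvist, Ruiz and Sato (Speaker); then Pereira and Vasquez (Deputy Speaker); then Nguyen (Leader of the House); then Espinoza (Chief Whip); then Sorensen (Committee Chair).
Among Lindqvist, Ruiz and Sato, by date of appointment to current office (earlier first): Lindqvist (Feb 2, 2003) before Ruiz and Sato (Feb 5, 2005).
Ruiz and Sato are each not a Privy Counsellor, so the next rule applies.
Ruiz and Sato both have terms served 6 terms, so the next rule applies.
Among Ruiz and Sato, alphabetically by surname: Ruiz before Sato.
Pereira and Vasquez both have date of appointment to current office Sep 27, 1999, so the next rule applies.
Pereira and Vasquez are each not a Privy Counsellor, so the next rule applies.
Pereira and Vasquez both have terms served 4 terms, so the next rule applies.
Among Pereira and Vasquez, alphabetically by surname: Pereira before Vasquez.
Order: Lindqvist, Ruiz, Sato, Pereira, Vasquez, Nguyen, Espinoza, Sorensen.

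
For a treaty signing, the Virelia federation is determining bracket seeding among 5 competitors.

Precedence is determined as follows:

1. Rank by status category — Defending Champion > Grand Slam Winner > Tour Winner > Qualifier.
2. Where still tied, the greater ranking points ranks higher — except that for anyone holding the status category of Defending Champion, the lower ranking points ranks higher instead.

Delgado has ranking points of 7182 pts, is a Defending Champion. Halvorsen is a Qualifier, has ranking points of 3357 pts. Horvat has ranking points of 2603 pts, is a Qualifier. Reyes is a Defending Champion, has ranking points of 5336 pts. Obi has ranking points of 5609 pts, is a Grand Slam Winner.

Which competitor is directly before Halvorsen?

Obi

By status category: Reyes and Delgado (Defending Champion); then Obi (Grand Slam Winner); then Halvorsen and Horvat (Qualifier).
Among Reyes and Delgado, by ranking points (lower first) (reversed rule for this group): Reyes (5336 pts) before Delgado (7182 pts).
Among Halvorsen and Horvat, by ranking points (higher first): Halvorsen (3357 pts) before Horvat (2603 pts).
Order: Reyes, Delgado, Obi, Halvorsen, Horvat.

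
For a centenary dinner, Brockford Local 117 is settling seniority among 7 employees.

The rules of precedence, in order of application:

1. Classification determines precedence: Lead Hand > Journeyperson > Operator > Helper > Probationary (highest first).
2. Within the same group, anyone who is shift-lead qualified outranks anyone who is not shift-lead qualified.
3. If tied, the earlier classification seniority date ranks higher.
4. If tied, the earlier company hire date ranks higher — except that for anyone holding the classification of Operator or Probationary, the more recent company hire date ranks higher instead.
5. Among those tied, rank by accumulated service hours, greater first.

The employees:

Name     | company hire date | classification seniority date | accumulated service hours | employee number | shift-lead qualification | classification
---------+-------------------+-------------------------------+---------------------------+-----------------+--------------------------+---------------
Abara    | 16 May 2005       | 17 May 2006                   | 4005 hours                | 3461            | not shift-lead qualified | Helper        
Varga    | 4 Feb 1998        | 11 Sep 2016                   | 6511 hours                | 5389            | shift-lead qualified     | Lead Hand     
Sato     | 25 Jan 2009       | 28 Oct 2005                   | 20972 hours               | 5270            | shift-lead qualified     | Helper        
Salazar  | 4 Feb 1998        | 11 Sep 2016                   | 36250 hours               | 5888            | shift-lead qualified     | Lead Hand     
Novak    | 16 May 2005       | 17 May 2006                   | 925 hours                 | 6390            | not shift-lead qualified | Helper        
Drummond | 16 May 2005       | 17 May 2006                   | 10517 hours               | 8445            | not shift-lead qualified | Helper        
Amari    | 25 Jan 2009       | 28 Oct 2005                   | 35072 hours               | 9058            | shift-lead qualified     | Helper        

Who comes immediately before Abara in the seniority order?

By classification: Salazar and Varga (Lead Hand); then Amari, Sato, Drummond, Abara and Novak (Helper).
Salazar and Varga are each shift-lead qualified, so the next rule applies.
Salazar and Varga both have classification seniority date 11 Sep 2016, so the next rule applies.
Salazar and Varga both have company hire date 4 Feb 1998, so the next rule applies.
Among Salazar and Varga, by accumulated service hours (higher first): Salazar (36250 hours) before Varga (6511 hours).
Among Amari, Sato, Drummond, Abara and Novak, shift-lead qualified before not shift-lead qualified: Amari and Sato (shift-lead qualified) before Drummond, Abara and Novak (not shift-lead qualified).
Amari and Sato both have classification seniority date 28 Oct 2005, so the next rule applies.
Amari and Sato both have company hire date 25 Jan 2009, so the next rule applies.
Among Amari and Sato, by accumulated service hours (higher first): Amari (35072 hours) before Sato (20972 hours).
Drummond, Abara and Novak all have classification seniority date 17 May 2006, so the next rule applies.
Drummond, Abara and Novak all have company hire date 16 May 2005, so the next rule applies.
Among Drummond, Abara and Novak, by accumulated service hours (higher first): Drummond (10517 hours) before Abara (4005 hours) before Novak (925 hours).
Order: Salazar, Varga, Amari, Sato, Drummond, Abara, Novak.

Drummond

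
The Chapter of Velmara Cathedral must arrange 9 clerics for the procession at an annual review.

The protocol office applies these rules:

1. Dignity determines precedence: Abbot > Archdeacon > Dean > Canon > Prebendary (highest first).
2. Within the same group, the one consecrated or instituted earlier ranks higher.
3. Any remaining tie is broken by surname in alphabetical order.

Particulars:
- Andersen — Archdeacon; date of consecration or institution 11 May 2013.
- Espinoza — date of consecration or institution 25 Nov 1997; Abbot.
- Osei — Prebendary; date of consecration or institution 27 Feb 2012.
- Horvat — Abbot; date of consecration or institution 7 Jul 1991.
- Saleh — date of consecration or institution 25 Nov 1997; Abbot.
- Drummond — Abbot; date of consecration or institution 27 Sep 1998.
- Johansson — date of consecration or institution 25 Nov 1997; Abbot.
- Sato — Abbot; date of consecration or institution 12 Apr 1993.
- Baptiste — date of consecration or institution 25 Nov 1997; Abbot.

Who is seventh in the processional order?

By dignity: Horvat, Sato, Baptiste, Espinoza, Johansson, Saleh and Drummond (Abbot); then Andersen (Archdeacon); then Osei (Prebendary).
Among Horvat, Sato, Baptiste, Espinoza, Johansson, Saleh and Drummond, by date of consecration or institution (earlier first): Horvat (7 Jul 1991) before Sato (12 Apr 1993) before Baptiste, Espinoza, Johansson and Saleh (25 Nov 1997) before Drummond (27 Sep 1998).
Among Baptiste, Espinoza, Johansson and Saleh, alphabetically by surname: Baptiste before Espinoza before Johansson before Saleh.
Order: Horvat, Sato, Baptiste, Espinoza, Johansson, Saleh, Drummond, Andersen, Osei.

Drummond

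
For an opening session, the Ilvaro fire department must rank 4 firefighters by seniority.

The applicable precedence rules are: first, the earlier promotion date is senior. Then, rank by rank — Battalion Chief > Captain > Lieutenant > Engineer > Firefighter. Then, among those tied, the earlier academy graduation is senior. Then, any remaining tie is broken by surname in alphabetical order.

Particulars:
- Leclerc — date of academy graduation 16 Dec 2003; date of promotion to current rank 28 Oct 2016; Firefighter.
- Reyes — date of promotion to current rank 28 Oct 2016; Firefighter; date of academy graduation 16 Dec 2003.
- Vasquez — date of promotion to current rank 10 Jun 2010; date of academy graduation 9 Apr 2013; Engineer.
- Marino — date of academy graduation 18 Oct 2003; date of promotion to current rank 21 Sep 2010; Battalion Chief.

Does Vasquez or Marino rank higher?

Vasquez

By date of promotion to current rank (earlier first): Vasquez (10 Jun 2010); then Marino (21 Sep 2010); then Leclerc and Reyes (both 28 Oct 2016).
Leclerc and Reyes are each Firefighter, so the next rule applies.
Leclerc and Reyes both have date of academy graduation 16 Dec 2003, so the next rule applies.
Among Leclerc and Reyes, alphabetically by surname: Leclerc before Reyes.
So Vasquez takes precedence.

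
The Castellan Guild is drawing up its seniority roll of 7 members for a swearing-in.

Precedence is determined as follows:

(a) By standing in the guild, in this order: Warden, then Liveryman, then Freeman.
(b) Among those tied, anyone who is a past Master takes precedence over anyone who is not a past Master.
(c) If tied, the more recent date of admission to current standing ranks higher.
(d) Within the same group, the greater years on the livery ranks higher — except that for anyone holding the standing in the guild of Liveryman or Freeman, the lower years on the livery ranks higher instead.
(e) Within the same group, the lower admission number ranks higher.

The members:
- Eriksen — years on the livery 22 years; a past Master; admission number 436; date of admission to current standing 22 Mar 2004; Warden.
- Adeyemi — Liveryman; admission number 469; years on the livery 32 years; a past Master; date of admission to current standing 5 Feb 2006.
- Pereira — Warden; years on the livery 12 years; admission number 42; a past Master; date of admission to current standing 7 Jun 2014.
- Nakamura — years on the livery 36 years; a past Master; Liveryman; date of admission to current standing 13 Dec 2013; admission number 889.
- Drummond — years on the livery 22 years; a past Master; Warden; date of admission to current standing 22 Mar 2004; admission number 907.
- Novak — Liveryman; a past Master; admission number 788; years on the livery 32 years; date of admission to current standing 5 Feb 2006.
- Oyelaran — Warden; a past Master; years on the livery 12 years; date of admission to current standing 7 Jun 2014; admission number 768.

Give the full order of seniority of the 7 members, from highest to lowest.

Pereira, Oyelaran, Eriksen, Drummond, Nakamura, Adeyemi, Novak

By standing in the guild: Pereira, Oyelaran, Eriksen and Drummond (Warden); then Nakamura, Adeyemi and Novak (Liveryman).
Pereira, Oyelaran, Eriksen and Drummond are each a past Master, so the next rule applies.
Among Pereira, Oyelaran, Eriksen and Drummond, by date of admission to current standing (later first): Pereira and Oyelaran (7 Jun 2014) before Eriksen and Drummond (22 Mar 2004).
Pereira and Oyelaran both have years on the livery 12 years, so the next rule applies.
Among Pereira and Oyelaran, by admission number (lower first): Pereira (42) before Oyelaran (768).
Eriksen and Drummond both have years on the livery 22 years, so the next rule applies.
Among Eriksen and Drummond, by admission number (lower first): Eriksen (436) before Drummond (907).
Nakamura, Adeyemi and Novak are each a past Master, so the next rule applies.
Among Nakamura, Adeyemi and Novak, by date of admission to current standing (later first): Nakamura (13 Dec 2013) before Adeyemi and Novak (5 Feb 2006).
Adeyemi and Novak both have years on the livery 32 years, so the next rule applies.
Among Adeyemi and Novak, by admission number (lower first): Adeyemi (469) before Novak (788).
Full order: Pereira, Oyelaran, Eriksen, Drummond, Nakamura, Adeyemi, Novak.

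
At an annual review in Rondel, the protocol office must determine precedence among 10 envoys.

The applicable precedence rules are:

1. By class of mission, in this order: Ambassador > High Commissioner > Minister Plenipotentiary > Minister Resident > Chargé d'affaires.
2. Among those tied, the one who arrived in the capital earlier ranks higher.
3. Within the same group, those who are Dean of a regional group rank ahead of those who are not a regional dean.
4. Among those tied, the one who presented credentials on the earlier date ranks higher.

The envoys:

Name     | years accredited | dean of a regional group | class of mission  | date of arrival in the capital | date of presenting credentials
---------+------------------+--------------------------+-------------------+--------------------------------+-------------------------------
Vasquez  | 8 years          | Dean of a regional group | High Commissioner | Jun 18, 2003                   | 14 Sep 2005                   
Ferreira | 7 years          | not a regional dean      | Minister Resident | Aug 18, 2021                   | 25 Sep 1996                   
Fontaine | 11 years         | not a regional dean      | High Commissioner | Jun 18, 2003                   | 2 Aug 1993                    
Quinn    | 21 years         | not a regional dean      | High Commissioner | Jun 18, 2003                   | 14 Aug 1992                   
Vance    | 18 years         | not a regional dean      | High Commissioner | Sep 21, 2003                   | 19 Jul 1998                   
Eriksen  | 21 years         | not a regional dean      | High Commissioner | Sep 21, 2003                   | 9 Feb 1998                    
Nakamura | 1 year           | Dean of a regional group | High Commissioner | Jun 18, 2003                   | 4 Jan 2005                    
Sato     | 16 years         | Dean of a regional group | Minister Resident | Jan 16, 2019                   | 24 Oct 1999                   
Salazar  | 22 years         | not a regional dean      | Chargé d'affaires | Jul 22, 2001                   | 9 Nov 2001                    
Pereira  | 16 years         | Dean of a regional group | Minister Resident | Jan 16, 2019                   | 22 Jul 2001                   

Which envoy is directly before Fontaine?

By class of mission: Nakamura, Vasquez, Quinn, Fontaine, Eriksen and Vance (High Commissioner); then Sato, Pereira and Ferreira (Minister Resident); then Salazar (Chargé d'affaires).
Among Nakamura, Vasquez, Quinn, Fontaine, Eriksen and Vance, by date of arrival in the capital (earlier first): Nakamura, Vasquez, Quinn and Fontaine (Jun 18, 2003) before Eriksen and Vance (Sep 21, 2003).
Among Nakamura, Vasquez, Quinn and Fontaine, Dean of a regional group before not a regional dean: Nakamura and Vasquez (Dean of a regional group) before Quinn and Fontaine (not a regional dean).
Among Nakamura and Vasquez, by date of presenting credentials (earlier first): Nakamura (4 Jan 2005) before Vasquez (14 Sep 2005).
Among Quinn and Fontaine, by date of presenting credentials (earlier first): Quinn (14 Aug 1992) before Fontaine (2 Aug 1993).
Eriksen and Vance are each not a regional dean, so the next rule applies.
Among Eriksen and Vance, by date of presenting credentials (earlier first): Eriksen (9 Feb 1998) before Vance (19 Jul 1998).
Among Sato, Pereira and Ferreira, by date of arrival in the capital (earlier first): Sato and Pereira (Jan 16, 2019) before Ferreira (Aug 18, 2021).
Sato and Pereira are each Dean of a regional group, so the next rule applies.
Among Sato and Pereira, by date of presenting credentials (earlier first): Sato (24 Oct 1999) before Pereira (22 Jul 2001).
Order: Nakamura, Vasquez, Quinn, Fontaine, Eriksen, Vance, Sato, Pereira, Ferreira, Salazar.

Quinn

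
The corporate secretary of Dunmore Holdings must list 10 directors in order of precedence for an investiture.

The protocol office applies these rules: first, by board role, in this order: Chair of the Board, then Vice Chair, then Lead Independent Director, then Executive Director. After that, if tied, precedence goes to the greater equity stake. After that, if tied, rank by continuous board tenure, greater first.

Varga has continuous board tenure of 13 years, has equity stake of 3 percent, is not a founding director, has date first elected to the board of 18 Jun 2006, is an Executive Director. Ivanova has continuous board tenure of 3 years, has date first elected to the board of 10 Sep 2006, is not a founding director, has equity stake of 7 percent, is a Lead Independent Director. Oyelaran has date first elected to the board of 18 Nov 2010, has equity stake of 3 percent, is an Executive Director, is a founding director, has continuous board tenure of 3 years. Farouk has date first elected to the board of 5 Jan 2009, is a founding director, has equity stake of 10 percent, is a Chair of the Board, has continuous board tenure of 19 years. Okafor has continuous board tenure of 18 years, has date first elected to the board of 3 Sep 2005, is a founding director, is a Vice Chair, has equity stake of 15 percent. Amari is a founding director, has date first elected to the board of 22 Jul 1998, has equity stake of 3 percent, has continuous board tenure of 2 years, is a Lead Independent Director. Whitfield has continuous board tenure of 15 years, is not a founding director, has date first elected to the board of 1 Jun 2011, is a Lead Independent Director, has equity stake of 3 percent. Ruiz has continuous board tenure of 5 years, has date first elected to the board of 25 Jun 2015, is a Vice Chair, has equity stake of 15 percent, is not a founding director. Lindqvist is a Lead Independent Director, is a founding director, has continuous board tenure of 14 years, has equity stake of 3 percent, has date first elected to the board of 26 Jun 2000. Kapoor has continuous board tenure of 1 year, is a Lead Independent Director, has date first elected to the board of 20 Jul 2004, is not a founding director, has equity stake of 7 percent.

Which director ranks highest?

By board role: Farouk (Chair of the Board); then Okafor and Ruiz (Vice Chair); then Ivanova, Kapoor, Whitfield, Lindqvist and Amari (Lead Independent Director); then Varga and Oyelaran (Executive Director).
Okafor and Ruiz both have equity stake 15 percent, so the next rule applies.
Among Okafor and Ruiz, by continuous board tenure (higher first): Okafor (18 years) before Ruiz (5 years).
Among Ivanova, Kapoor, Whitfield, Lindqvist and Amari, by equity stake (higher first): Ivanova and Kapoor (7 percent) before Whitfield, Lindqvist and Amari (3 percent).
Among Ivanova and Kapoor, by continuous board tenure (higher first): Ivanova (3 years) before Kapoor (1 year).
Among Whitfield, Lindqvist and Amari, by continuous board tenure (higher first): Whitfield (15 years) before Lindqvist (14 years) before Amari (2 years).
Varga and Oyelaran both have equity stake 3 percent, so the next rule applies.
Among Varga and Oyelaran, by continuous board tenure (higher first): Varga (13 years) before Oyelaran (3 years).
Order: Farouk, Okafor, Ruiz, Ivanova, Kapoor, Whitfield, Lindqvist, Amari, Varga, Oyelaran.

Farouk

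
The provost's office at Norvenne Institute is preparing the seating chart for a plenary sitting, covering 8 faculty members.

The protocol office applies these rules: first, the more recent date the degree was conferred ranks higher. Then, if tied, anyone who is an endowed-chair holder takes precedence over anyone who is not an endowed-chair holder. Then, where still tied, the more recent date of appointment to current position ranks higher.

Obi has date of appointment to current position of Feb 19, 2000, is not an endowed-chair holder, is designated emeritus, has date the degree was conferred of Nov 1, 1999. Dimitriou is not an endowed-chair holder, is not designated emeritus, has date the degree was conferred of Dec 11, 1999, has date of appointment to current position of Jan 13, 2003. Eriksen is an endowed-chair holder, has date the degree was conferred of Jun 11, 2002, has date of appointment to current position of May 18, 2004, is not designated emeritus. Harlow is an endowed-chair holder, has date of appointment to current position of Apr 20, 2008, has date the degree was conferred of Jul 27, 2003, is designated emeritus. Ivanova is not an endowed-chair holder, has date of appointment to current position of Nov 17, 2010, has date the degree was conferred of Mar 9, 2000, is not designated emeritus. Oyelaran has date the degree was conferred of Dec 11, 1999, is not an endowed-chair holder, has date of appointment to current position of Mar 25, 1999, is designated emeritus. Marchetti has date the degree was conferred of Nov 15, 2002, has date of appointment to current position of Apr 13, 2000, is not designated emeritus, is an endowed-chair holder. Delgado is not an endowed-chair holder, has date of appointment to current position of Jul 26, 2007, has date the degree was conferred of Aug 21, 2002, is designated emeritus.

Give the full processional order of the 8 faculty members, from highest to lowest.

By date the degree was conferred (later first): Harlow (Jul 27, 2003); then Marchetti (Nov 15, 2002); then Delgado (Aug 21, 2002); then Eriksen (Jun 11, 2002); then Ivanova (Mar 9, 2000); then Dimitriou and Oyelaran (both Dec 11, 1999); then Obi (Nov 1, 1999).
Dimitriou and Oyelaran are each not an endowed-chair holder, so the next rule applies.
Among Dimitriou and Oyelaran, by date of appointment to current position (later first): Dimitriou (Jan 13, 2003) before Oyelaran (Mar 25, 1999).
Full order: Harlow, Marchetti, Delgado, Eriksen, Ivanova, Dimitriou, Oyelaran, Obi.

Harlow, Marchetti, Delgado, Eriksen, Ivanova, Dimitriou, Oyelaran, Obi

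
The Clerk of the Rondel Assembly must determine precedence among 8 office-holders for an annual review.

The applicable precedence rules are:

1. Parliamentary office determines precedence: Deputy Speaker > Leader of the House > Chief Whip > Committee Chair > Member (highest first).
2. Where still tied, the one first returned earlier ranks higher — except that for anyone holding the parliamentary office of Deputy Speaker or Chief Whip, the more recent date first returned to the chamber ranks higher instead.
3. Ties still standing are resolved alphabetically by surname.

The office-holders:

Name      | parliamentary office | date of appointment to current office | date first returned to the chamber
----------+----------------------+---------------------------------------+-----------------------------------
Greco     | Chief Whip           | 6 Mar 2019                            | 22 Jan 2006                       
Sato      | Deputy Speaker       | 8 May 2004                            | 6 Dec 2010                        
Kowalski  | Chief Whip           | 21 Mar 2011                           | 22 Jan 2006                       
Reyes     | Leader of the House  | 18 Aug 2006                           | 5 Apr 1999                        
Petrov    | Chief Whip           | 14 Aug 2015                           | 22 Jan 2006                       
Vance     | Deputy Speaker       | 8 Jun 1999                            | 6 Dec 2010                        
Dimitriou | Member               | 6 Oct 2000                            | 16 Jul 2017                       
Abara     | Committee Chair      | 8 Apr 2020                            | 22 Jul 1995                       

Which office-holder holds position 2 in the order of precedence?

Vance

By parliamentary office: Sato and Vance (Deputy Speaker); then Reyes (Leader of the House); then Greco, Kowalski and Petrov (Chief Whip); then Abara (Committee Chair); then Dimitriou (Member).
Sato and Vance both have date first returned to the chamber 6 Dec 2010, so the next rule applies.
Among Sato and Vance, alphabetically by surname: Sato before Vance.
Greco, Kowalski and Petrov all have date first returned to the chamber 22 Jan 2006, so the next rule applies.
Among Greco, Kowalski and Petrov, alphabetically by surname: Greco before Kowalski before Petrov.
Order: Sato, Vance, Reyes, Greco, Kowalski, Petrov, Abara, Dimitriou.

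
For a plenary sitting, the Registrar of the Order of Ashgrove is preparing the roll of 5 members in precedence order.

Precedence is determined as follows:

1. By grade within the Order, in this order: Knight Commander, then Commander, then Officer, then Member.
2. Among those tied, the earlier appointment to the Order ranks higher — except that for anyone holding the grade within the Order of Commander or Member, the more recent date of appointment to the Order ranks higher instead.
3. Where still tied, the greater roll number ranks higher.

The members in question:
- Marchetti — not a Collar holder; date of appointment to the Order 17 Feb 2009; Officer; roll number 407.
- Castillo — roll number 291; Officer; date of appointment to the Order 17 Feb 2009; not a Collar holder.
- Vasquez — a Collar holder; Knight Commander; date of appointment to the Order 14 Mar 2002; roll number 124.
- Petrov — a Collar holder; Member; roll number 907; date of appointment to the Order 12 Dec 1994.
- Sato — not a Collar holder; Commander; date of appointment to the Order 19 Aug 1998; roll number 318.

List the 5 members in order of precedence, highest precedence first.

Vasquez, Sato, Marchetti, Castillo, Petrov

By grade within the Order: Vasquez (Knight Commander); then Sato (Commander); then Marchetti and Castillo (Officer); then Petrov (Member).
Marchetti and Castillo both have date of appointment to the Order 17 Feb 2009, so the next rule applies.
Among Marchetti and Castillo, by roll number (higher first): Marchetti (407) before Castillo (291).
Full order: Vasquez, Sato, Marchetti, Castillo, Petrov.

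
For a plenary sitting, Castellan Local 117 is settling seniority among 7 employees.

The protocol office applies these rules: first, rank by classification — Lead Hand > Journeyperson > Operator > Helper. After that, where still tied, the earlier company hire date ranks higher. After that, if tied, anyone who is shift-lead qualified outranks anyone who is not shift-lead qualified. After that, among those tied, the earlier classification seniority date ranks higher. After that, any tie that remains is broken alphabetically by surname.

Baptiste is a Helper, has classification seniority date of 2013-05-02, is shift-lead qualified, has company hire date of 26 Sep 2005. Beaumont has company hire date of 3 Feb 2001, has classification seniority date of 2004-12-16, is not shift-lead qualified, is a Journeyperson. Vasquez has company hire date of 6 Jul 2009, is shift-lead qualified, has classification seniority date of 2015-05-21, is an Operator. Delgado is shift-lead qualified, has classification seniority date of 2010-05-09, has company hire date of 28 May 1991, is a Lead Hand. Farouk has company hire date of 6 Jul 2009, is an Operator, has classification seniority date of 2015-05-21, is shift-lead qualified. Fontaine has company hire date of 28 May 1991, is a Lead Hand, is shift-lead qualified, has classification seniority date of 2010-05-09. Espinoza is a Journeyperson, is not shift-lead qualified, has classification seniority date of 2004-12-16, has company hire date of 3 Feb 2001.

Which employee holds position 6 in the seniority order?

By classification: Delgado and Fontaine (Lead Hand); then Beaumont and Espinoza (Journeyperson); then Farouk and Vasquez (Operator); then Baptiste (Helper).
Delgado and Fontaine both have company hire date 28 May 1991, so the next rule applies.
Delgado and Fontaine are each shift-lead qualified, so the next rule applies.
Delgado and Fontaine both have classification seniority date 2010-05-09, so the next rule applies.
Among Delgado and Fontaine, alphabetically by surname: Delgado before Fontaine.
Beaumont and Espinoza both have company hire date 3 Feb 2001, so the next rule applies.
Beaumont and Espinoza are each not shift-lead qualified, so the next rule applies.
Beaumont and Espinoza both have classification seniority date 2004-12-16, so the next rule applies.
Among Beaumont and Espinoza, alphabetically by surname: Beaumont before Espinoza.
Farouk and Vasquez both have company hire date 6 Jul 2009, so the next rule applies.
Farouk and Vasquez are each shift-lead qualified, so the next rule applies.
Farouk and Vasquez both have classification seniority date 2015-05-21, so the next rule applies.
Among Farouk and Vasquez, alphabetically by surname: Farouk before Vasquez.
Order: Delgado, Fontaine, Beaumont, Espinoza, Farouk, Vasquez, Baptiste.

Vasquez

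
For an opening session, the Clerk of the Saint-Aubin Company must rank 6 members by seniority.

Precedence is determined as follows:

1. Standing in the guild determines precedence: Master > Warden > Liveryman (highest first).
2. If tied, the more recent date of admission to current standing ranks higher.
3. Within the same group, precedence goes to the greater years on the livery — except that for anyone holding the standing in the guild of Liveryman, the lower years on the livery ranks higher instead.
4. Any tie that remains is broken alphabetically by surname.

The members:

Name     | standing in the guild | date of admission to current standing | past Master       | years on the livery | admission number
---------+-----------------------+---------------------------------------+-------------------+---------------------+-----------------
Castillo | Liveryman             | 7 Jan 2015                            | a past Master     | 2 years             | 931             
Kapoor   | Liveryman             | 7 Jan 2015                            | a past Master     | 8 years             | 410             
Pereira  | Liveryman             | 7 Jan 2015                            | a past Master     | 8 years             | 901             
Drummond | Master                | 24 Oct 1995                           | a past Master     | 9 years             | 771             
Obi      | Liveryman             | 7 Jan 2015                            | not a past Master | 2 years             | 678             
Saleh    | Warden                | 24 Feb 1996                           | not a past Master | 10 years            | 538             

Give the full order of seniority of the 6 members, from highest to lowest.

By standing in the guild: Drummond (Master); then Saleh (Warden); then Castillo, Obi, Kapoor and Pereira (Liveryman).
Castillo, Obi, Kapoor and Pereira all have date of admission to current standing 7 Jan 2015, so the next rule applies.
Among Castillo, Obi, Kapoor and Pereira, by years on the livery (lower first) (reversed rule for this group): Castillo and Obi (2 years) before Kapoor and Pereira (8 years).
Among Castillo and Obi, alphabetically by surname: Castillo before Obi.
Among Kapoor and Pereira, alphabetically by surname: Kapoor before Pereira.
Full order: Drummond, Saleh, Castillo, Obi, Kapoor, Pereira.

Drummond, Saleh, Castillo, Obi, Kapoor, Pereira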